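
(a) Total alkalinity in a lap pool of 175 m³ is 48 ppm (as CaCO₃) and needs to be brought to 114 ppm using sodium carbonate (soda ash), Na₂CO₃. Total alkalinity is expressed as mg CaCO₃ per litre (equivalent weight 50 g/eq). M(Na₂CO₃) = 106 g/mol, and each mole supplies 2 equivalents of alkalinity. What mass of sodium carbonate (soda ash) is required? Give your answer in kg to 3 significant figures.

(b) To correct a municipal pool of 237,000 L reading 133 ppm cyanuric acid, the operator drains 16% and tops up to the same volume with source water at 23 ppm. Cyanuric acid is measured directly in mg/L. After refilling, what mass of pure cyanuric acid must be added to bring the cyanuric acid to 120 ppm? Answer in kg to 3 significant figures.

(a) 12.2 kg; (b) 1.09 kg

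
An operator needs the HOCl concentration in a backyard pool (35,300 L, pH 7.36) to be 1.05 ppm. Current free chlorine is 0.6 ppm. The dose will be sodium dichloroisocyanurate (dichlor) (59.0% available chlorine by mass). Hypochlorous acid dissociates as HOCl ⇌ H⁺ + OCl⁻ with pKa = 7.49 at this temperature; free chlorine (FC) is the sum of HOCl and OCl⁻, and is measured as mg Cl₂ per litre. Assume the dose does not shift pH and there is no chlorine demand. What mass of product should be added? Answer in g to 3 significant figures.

73.5 g

[OCl⁻]/[HOCl] = 10^(pH − pKa) = 10^(7.36 − 7.49) = 0.7413; fraction as HOCl = 1/(1 + 0.7413) = 0.5743.
Free chlorine required for 1.05 ppm HOCl: 1.05 / 0.5743 = 1.828 ppm.
FC to add: 1.828 − 0.6 = 1.228 mg/L as Cl₂.
Cl₂ equivalent: 1.228 mg/L × 35,300 L = 43.36 g.
Product at 59.0% available Cl: 43.36 / 0.59 = 73.49 g.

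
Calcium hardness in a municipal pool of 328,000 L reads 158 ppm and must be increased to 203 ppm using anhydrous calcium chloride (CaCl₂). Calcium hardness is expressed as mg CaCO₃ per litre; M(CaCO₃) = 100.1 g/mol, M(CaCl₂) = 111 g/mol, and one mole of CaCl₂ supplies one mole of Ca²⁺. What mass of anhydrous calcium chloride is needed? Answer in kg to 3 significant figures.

16.4 kg

Hardness to add: (203 − 158) = 45 mg/L as CaCO₃ × 328,000 L = 14,760 g as CaCO₃.
Moles of Ca²⁺ (1 mol Ca²⁺ ≡ 1 mol CaCO₃): 14,760 / 100.1 g/mol = 147.5 mol.
Mass of CaCl₂: 147.5 × 111 = 16,370 g.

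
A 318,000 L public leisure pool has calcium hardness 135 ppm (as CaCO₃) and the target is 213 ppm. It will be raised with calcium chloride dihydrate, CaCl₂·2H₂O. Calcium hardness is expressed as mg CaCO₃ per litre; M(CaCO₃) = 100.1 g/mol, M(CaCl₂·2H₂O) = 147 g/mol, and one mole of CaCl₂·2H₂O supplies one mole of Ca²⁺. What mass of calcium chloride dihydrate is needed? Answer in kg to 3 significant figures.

Hardness to add: (213 − 135) = 78 mg/L as CaCO₃ × 318,000 L = 24,800 g as CaCO₃.
Moles of Ca²⁺ (1 mol Ca²⁺ ≡ 1 mol CaCO₃): 24,800 / 100.1 g/mol = 247.8 mol.
Mass of CaCl₂·2H₂O: 247.8 × 147 = 36,430 g.

36.4 kg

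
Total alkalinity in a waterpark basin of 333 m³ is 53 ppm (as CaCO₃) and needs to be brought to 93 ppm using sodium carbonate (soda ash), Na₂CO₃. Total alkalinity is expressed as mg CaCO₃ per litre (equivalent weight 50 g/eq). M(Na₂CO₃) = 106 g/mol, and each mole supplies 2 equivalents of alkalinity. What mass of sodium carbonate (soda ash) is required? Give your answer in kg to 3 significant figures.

14.1 kg

Volume: 333 m³ = 333,000 L.
Alkalinity to add: (93 − 53) = 40 mg/L as CaCO₃ × 333,000 L = 13,320 g as CaCO₃.
Equivalents: 13,320 g ÷ 50 g/eq = 266.4 eq.
Each mole of Na₂CO₃ supplies 2 eq, so 266.4 / 2 = 133.2 mol.
Mass: 133.2 mol × 106 g/mol = 14,120 g.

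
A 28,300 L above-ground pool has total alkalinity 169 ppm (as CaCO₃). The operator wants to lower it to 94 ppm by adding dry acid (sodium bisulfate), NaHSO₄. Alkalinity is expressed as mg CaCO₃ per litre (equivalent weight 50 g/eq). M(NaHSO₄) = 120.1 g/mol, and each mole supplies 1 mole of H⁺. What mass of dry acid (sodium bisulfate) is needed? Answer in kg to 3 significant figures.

5.10 kg

Alkalinity to neutralize: (169 − 94) = 75 mg/L as CaCO₃ × 28,300 L = 2122 g as CaCO₃.
Equivalents of H⁺ required: 2122 ÷ 50 g/eq = 42.45 eq = 42.45 mol NaHSO₄.
Mass of NaHSO₄: 42.45 × 120.1 = 5098 g.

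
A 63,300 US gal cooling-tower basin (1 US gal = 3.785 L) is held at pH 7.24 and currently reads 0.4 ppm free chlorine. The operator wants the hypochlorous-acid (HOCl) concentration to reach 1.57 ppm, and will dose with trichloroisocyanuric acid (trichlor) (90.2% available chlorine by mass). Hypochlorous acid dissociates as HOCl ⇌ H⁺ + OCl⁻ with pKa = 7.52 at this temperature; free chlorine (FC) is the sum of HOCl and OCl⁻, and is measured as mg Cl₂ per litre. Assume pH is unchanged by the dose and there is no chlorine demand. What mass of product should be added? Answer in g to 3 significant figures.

530 g

Volume: 63,300 US gal × 3.785 L/gal = 239,590 L.
[OCl⁻]/[HOCl] = 10^(pH − pKa) = 10^(7.24 − 7.52) = 0.5248; fraction as HOCl = 1/(1 + 0.5248) = 0.6558.
Free chlorine required for 1.57 ppm HOCl: 1.57 / 0.6558 = 2.394 ppm.
FC to add: 2.394 − 0.4 = 1.994 mg/L as Cl₂.
Cl₂ equivalent: 1.994 mg/L × 239,590 L = 477.7 g.
Product at 90.2% available Cl: 477.7 / 0.902 = 529.6 g.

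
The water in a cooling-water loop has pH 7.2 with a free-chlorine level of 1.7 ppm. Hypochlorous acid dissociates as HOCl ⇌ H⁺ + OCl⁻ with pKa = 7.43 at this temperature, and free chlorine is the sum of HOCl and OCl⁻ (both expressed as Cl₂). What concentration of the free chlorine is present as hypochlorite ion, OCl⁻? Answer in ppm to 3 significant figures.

0.630 ppm

[OCl⁻]/[HOCl] = 10^(pH − pKa) = 10^(7.2 − 7.43) = 10^-0.23 = 0.5888.
Fraction as HOCl = 1 / (1 + 0.5888) = 0.6294.
OCl⁻ = (1 − 0.6294) × 1.7 ppm = 0.63 ppm.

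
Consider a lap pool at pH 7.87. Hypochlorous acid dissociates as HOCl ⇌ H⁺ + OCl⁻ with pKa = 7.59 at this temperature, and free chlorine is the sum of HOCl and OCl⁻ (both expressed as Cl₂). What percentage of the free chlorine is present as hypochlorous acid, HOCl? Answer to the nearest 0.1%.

[OCl⁻]/[HOCl] = 10^(pH − pKa) = 10^(7.87 − 7.59) = 10^0.28 = 1.905.
Fraction as HOCl = 1 / (1 + 1.905) = 0.3442.

34.4%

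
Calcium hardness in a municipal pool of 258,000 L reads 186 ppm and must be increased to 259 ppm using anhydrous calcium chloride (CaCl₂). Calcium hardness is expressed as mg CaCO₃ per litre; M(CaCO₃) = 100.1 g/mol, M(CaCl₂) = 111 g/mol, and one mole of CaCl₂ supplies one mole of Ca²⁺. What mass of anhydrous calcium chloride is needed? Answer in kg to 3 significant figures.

20.9 kg

Hardness to add: (259 − 186) = 73 mg/L as CaCO₃ × 258,000 L = 18,830 g as CaCO₃.
Moles of Ca²⁺ (1 mol Ca²⁺ ≡ 1 mol CaCO₃): 18,830 / 100.1 g/mol = 188.2 mol.
Mass of CaCl₂: 188.2 × 111 = 20,880 g.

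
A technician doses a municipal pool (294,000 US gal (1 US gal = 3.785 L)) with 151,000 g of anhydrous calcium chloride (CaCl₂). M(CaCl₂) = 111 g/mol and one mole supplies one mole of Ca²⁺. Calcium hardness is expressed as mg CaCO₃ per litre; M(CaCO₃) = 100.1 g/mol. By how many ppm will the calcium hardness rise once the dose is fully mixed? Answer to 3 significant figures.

Volume: 294,000 US gal × 3.785 L/gal = 1,112,790 L.
Moles of Ca²⁺: 151,000 g ÷ 111 g/mol = 1360 mol.
As CaCO₃: 1360 mol × 100.1 g/mol = 136,200 g.
Rise: 136,200 g / 1,112,790 L × 1000 = 122.4 mg/L.

122 ppm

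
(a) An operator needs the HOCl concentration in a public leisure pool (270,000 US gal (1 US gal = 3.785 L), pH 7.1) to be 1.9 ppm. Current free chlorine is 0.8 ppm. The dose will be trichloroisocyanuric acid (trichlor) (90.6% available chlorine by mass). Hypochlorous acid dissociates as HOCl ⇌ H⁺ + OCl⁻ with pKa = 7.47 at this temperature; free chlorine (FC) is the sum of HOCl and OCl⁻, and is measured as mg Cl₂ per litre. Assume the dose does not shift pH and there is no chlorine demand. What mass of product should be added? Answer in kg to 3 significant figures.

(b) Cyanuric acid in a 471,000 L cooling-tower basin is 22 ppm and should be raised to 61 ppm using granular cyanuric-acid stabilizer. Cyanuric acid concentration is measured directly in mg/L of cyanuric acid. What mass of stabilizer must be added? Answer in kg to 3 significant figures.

(a) Volume: 270,000 US gal × 3.785 L/gal = 1,021,950 L.
(a) [OCl⁻]/[HOCl] = 10^(pH − pKa) = 10^(7.1 − 7.47) = 0.4266; fraction as HOCl = 1/(1 + 0.4266) = 0.701.
(a) Free chlorine required for 1.9 ppm HOCl: 1.9 / 0.701 = 2.711 ppm.
(a) FC to add: 2.711 − 0.8 = 1.911 mg/L as Cl₂.
(a) Cl₂ equivalent: 1.911 mg/L × 1,021,950 L = 1952 g.
(a) Product at 90.6% available Cl: 1952 / 0.906 = 2155 g.

(b) CYA to add: (61 − 22) = 39 mg/L × 471,000 L = 18,370 g cyanuric acid.

(a) 2.16 kg; (b) 18.4 kg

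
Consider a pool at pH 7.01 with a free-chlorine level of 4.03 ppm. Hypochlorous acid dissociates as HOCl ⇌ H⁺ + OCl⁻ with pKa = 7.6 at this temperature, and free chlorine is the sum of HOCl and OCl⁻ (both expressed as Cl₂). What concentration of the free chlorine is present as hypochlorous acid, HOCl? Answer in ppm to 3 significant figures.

3.21 ppm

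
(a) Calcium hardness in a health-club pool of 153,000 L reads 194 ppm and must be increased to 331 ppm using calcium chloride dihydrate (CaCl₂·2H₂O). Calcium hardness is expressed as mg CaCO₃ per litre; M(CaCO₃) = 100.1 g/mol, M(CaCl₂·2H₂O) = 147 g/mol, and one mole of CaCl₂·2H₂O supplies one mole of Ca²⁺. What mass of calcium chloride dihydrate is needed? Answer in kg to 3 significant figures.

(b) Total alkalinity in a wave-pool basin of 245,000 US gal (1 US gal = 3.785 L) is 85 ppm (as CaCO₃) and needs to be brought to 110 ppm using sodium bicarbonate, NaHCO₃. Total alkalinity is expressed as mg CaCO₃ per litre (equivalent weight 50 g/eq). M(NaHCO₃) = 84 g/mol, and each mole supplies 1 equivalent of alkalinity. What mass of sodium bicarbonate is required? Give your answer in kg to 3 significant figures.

(a) Hardness to add: (331 − 194) = 137 mg/L as CaCO₃ × 153,000 L = 20,960 g as CaCO₃.
(a) Moles of Ca²⁺ (1 mol Ca²⁺ ≡ 1 mol CaCO₃): 20,960 / 100.1 g/mol = 209.4 mol.
(a) Mass of CaCl₂·2H₂O: 209.4 × 147 = 30,780 g.

(b) Volume: 245,000 US gal × 3.785 L/gal = 927,325 L.
(b) Alkalinity to add: (110 − 85) = 25 mg/L as CaCO₃ × 927,325 L = 23,180 g as CaCO₃.
(b) Equivalents: 23,180 g ÷ 50 g/eq = 463.7 eq.
(b) NaHCO₃ supplies 1 eq per mole → 463.7 mol.
(b) Mass: 463.7 mol × 84 g/mol = 38,950 g.

(a) 30.8 kg; (b) 38.9 kg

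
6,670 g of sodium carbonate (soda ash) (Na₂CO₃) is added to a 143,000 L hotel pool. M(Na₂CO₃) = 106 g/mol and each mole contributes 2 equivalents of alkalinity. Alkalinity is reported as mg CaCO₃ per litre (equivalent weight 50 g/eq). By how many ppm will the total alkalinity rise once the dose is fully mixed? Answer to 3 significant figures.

44.0 ppm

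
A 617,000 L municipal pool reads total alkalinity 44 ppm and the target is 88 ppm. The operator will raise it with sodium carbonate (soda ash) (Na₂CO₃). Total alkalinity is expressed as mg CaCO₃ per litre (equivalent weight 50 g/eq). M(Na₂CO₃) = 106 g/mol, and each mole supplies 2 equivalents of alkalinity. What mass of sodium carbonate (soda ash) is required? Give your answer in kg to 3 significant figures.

28.8 kg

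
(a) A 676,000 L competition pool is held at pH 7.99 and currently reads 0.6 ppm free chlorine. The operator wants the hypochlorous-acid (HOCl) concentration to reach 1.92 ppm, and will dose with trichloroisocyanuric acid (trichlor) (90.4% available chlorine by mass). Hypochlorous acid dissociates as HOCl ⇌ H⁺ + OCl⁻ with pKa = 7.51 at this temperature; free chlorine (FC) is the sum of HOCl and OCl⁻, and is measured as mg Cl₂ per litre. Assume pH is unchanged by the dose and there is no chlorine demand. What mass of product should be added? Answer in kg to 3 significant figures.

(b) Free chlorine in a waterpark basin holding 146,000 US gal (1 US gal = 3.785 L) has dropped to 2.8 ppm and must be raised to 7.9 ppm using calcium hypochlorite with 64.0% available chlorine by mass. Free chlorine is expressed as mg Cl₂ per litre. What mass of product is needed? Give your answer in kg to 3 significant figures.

(a) 5.32 kg; (b) 4.40 kg

(a) [OCl⁻]/[HOCl] = 10^(pH − pKa) = 10^(7.99 − 7.51) = 3.02; fraction as HOCl = 1/(1 + 3.02) = 0.2488.
(a) Free chlorine required for 1.92 ppm HOCl: 1.92 / 0.2488 = 7.718 ppm.
(a) FC to add: 7.718 − 0.6 = 7.118 mg/L as Cl₂.
(a) Cl₂ equivalent: 7.118 mg/L × 676,000 L = 4812 g.
(a) Product at 90.4% available Cl: 4812 / 0.904 = 5323 g.

(b) Volume: 146,000 US gal × 3.785 L/gal = 552,610 L.
(b) Chlorine deficit: 7.9 − 2.8 = 5.1 ppm = 5.1 mg/L as Cl₂.
(b) Cl₂ equivalent needed: 5.1 mg/L × 552,610 L = 2,818,000 mg = 2818 g.
(b) Product at 64.0% available chlorine: 2818 / 0.64 = 4404 g.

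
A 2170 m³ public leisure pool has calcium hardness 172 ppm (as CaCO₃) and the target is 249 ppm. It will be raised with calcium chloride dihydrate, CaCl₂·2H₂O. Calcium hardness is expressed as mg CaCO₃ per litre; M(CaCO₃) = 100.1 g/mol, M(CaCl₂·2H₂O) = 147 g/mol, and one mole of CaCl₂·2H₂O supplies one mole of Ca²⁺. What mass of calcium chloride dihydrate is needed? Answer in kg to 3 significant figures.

245 kg

Volume: 2170 m³ = 2,170,000 L.
Hardness to add: (249 − 172) = 77 mg/L as CaCO₃ × 2,170,000 L = 167,100 g as CaCO₃.
Moles of Ca²⁺ (1 mol Ca²⁺ ≡ 1 mol CaCO₃): 167,100 / 100.1 g/mol = 1669 mol.
Mass of CaCl₂·2H₂O: 1669 × 147 = 245,400 g.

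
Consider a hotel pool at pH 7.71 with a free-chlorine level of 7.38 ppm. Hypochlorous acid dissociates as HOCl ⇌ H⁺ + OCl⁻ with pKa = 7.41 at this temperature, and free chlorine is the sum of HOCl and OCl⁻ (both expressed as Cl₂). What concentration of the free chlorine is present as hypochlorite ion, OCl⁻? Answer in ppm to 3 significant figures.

[OCl⁻]/[HOCl] = 10^(pH − pKa) = 10^(7.71 − 7.41) = 10^0.30 = 1.995.
Fraction as HOCl = 1 / (1 + 1.995) = 0.3339.
OCl⁻ = (1 − 0.3339) × 7.38 ppm = 4.916 ppm.

4.92 ppm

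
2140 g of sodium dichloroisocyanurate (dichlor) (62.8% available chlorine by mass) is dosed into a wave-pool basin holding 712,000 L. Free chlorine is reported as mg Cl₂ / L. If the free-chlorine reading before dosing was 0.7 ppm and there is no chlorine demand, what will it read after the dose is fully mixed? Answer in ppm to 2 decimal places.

Available chlorine delivered: 2140 g × 0.628 = 1344 g as Cl₂.
Concentration rise: 1344 g / 712,000 L = 1.888 mg/L = 1.89 ppm.
Final FC: 0.7 + 1.89 = 2.59 ppm.

2.59 ppm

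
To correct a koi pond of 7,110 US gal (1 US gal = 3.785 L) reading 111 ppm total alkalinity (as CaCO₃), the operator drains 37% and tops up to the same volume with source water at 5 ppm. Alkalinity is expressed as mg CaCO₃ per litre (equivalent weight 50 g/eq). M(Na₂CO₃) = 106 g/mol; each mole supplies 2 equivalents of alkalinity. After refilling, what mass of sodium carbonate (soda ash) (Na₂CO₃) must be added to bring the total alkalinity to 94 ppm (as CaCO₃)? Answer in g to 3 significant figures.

634 g

Volume: 7,110 US gal × 3.785 L/gal = 26,911 L.
After draining 37% and refilling: 111 × 0.63 + 5 × 0.37 = 71.78 ppm.
Deficit to target: 94 − 71.78 = 22.22 mg/L.
As CaCO₃: 22.22 mg/L × 26,911 L = 598 g; ÷ 50 g/eq ÷ 2 = 5.98 mol Na₂CO₃.
Mass: 5.98 × 106 = 633.8 g.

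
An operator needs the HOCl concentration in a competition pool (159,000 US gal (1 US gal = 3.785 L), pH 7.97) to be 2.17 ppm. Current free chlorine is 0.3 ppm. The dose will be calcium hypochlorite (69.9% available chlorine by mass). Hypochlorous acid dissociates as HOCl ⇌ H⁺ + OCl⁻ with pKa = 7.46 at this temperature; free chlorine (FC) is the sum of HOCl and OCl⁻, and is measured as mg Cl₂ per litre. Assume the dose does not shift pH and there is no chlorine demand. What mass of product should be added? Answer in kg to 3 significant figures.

Volume: 159,000 US gal × 3.785 L/gal = 601,815 L.
[OCl⁻]/[HOCl] = 10^(pH − pKa) = 10^(7.97 − 7.46) = 3.236; fraction as HOCl = 1/(1 + 3.236) = 0.2361.
Free chlorine required for 2.17 ppm HOCl: 2.17 / 0.2361 = 9.192 ppm.
FC to add: 9.192 − 0.3 = 8.892 mg/L as Cl₂.
Cl₂ equivalent: 8.892 mg/L × 601,815 L = 5351 g.
Product at 69.9% available Cl: 5351 / 0.699 = 7656 g.

7.66 kg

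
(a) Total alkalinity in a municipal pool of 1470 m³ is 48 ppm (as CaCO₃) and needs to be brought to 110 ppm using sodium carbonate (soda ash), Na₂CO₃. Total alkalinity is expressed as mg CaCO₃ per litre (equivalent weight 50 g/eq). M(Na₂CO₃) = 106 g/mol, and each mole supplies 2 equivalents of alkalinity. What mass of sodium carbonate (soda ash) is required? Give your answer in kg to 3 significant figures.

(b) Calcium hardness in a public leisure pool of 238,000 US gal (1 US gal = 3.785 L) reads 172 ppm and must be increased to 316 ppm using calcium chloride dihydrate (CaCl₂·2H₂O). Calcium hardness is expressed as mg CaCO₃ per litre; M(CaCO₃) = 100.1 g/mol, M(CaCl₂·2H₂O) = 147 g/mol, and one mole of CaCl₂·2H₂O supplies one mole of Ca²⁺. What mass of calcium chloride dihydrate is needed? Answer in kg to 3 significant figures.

(a) 96.6 kg; (b) 190 kg

(a) Volume: 1470 m³ = 1,470,000 L.
(a) Alkalinity to add: (110 − 48) = 62 mg/L as CaCO₃ × 1,470,000 L = 91,140 g as CaCO₃.
(a) Equivalents: 91,140 g ÷ 50 g/eq = 1823 eq.
(a) Each mole of Na₂CO₃ supplies 2 eq, so 1823 / 2 = 911.4 mol.
(a) Mass: 911.4 mol × 106 g/mol = 96,610 g.

(b) Volume: 238,000 US gal × 3.785 L/gal = 900,830 L.
(b) Hardness to add: (316 − 172) = 144 mg/L as CaCO₃ × 900,830 L = 129,700 g as CaCO₃.
(b) Moles of Ca²⁺ (1 mol Ca²⁺ ≡ 1 mol CaCO₃): 129,700 / 100.1 g/mol = 1296 mol.
(b) Mass of CaCl₂·2H₂O: 1296 × 147 = 190,500 g.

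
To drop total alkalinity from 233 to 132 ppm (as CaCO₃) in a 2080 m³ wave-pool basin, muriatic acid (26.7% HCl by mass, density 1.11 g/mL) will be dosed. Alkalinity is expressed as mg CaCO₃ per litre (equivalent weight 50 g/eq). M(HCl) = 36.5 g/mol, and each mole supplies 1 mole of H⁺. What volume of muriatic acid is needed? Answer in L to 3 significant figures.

517 L

Volume: 2080 m³ = 2,080,000 L.
Alkalinity to neutralize: (233 − 132) = 101 mg/L as CaCO₃ × 2,080,000 L = 210,100 g as CaCO₃.
Equivalents of H⁺ required: 210,100 ÷ 50 g/eq = 4202 eq = 4202 mol HCl.
Mass of HCl: 4202 × 36.5 = 153,400 g.
Mass of 26.7% solution: 153,400 / 0.267 = 574,400 g.
Volume: 574,400 g ÷ 1.11 g/mL = 517,500 mL.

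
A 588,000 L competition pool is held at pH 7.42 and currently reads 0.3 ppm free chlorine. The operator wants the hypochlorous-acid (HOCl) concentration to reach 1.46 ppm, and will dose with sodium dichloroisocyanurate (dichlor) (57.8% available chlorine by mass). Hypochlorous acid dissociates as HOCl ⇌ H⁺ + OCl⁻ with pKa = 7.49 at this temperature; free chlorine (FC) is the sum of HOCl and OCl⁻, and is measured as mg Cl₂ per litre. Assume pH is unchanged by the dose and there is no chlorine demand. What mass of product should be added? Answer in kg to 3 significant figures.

2.44 kg

[OCl⁻]/[HOCl] = 10^(pH − pKa) = 10^(7.42 − 7.49) = 0.8511; fraction as HOCl = 1/(1 + 0.8511) = 0.5402.
Free chlorine required for 1.46 ppm HOCl: 1.46 / 0.5402 = 2.703 ppm.
FC to add: 2.703 − 0.3 = 2.403 mg/L as Cl₂.
Cl₂ equivalent: 2.403 mg/L × 588,000 L = 1413 g.
Product at 57.8% available Cl: 1413 / 0.578 = 2444 g.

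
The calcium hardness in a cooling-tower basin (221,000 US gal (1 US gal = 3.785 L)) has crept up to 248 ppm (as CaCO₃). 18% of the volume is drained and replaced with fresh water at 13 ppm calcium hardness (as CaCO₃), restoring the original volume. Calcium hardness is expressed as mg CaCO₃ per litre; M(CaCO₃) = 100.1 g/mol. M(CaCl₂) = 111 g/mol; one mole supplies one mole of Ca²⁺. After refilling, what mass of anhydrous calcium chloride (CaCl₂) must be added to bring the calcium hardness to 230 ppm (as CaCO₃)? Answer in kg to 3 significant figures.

Volume: 221,000 US gal × 3.785 L/gal = 836,485 L.
After draining 18% and refilling: 248 × 0.82 + 13 × 0.18 = 205.7 ppm.
Deficit to target: 230 − 205.7 = 24.3 mg/L.
As CaCO₃: 24.3 mg/L × 836,485 L = 20,330 g; ÷ 100.1 = 203.1 mol Ca²⁺.
Mass: 203.1 × 111 = 22,540 g.

22.5 kg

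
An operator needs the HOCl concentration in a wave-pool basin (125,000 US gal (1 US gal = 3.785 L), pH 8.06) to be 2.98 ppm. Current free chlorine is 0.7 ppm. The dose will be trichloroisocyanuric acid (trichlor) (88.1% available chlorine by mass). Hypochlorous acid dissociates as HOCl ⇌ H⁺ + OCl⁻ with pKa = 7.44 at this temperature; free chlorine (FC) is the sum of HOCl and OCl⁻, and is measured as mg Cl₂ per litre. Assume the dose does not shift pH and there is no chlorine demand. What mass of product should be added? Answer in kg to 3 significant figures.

Volume: 125,000 US gal × 3.785 L/gal = 473,125 L.
[OCl⁻]/[HOCl] = 10^(pH − pKa) = 10^(8.06 − 7.44) = 4.169; fraction as HOCl = 1/(1 + 4.169) = 0.1935.
Free chlorine required for 2.98 ppm HOCl: 2.98 / 0.1935 = 15.4 ppm.
FC to add: 15.4 − 0.7 = 14.7 mg/L as Cl₂.
Cl₂ equivalent: 14.7 mg/L × 473,125 L = 6956 g.
Product at 88.1% available Cl: 6956 / 0.881 = 7896 g.

7.90 kg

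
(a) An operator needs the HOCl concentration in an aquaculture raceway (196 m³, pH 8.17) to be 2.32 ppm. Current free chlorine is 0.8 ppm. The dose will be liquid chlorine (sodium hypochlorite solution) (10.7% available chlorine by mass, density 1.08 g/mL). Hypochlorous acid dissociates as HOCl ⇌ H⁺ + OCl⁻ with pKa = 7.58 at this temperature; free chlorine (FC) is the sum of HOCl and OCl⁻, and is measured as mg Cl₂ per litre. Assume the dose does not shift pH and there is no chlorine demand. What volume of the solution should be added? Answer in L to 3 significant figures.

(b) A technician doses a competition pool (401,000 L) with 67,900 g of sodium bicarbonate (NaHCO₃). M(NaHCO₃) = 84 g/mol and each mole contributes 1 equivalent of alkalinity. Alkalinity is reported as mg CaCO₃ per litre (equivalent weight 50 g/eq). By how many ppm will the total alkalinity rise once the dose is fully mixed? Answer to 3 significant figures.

(a) Volume: 196 m³ = 196,000 L.
(a) [OCl⁻]/[HOCl] = 10^(pH − pKa) = 10^(8.17 − 7.58) = 3.89; fraction as HOCl = 1/(1 + 3.89) = 0.2045.
(a) Free chlorine required for 2.32 ppm HOCl: 2.32 / 0.2045 = 11.35 ppm.
(a) FC to add: 11.35 − 0.8 = 10.55 mg/L as Cl₂.
(a) Cl₂ equivalent: 10.55 mg/L × 196,000 L = 2067 g.
(a) Product at 10.7% available Cl: 2067 / 0.107 = 19,320 g.
(a) Volume: 19,320 g ÷ 1.08 g/mL = 17,890 mL.

(b) Moles of NaHCO₃: 67,900 g ÷ 84 g/mol = 808.3 mol → 808.3 eq of alkalinity.
(b) As CaCO₃: 808.3 eq × 50 g/eq = 40,420 g.
(b) Rise: 40,420 g / 401,000 L × 1000 = 100.8 mg/L.

(a) 17.9 L; (b) 101 ppm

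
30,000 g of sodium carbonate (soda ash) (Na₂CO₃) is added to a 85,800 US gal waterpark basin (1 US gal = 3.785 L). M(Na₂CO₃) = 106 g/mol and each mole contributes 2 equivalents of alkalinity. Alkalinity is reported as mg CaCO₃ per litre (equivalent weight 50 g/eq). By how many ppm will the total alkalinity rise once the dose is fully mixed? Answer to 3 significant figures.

87.1 ppm

Volume: 85,800 US gal × 3.785 L/gal = 324,753 L.
Moles of Na₂CO₃: 30,000 g ÷ 106 g/mol = 283 mol → 566 eq of alkalinity.
As CaCO₃: 566 eq × 50 g/eq = 28,300 g.
Rise: 28,300 g / 324,753 L × 1000 = 87.15 mg/L.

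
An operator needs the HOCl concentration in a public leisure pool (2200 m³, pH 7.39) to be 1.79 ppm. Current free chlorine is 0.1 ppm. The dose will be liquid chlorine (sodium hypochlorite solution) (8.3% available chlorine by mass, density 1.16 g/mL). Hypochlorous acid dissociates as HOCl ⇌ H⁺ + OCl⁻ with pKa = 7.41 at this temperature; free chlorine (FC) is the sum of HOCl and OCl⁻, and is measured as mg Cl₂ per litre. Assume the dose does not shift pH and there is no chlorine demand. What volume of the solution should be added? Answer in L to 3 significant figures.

77.7 L

Volume: 2200 m³ = 2,200,000 L.
[OCl⁻]/[HOCl] = 10^(pH − pKa) = 10^(7.39 − 7.41) = 0.955; fraction as HOCl = 1/(1 + 0.955) = 0.5115.
Free chlorine required for 1.79 ppm HOCl: 1.79 / 0.5115 = 3.499 ppm.
FC to add: 3.499 − 0.1 = 3.399 mg/L as Cl₂.
Cl₂ equivalent: 3.399 mg/L × 2,200,000 L = 7479 g.
Product at 8.3% available Cl: 7479 / 0.083 = 90,110 g.
Volume: 90,110 g ÷ 1.16 g/mL = 77,680 mL.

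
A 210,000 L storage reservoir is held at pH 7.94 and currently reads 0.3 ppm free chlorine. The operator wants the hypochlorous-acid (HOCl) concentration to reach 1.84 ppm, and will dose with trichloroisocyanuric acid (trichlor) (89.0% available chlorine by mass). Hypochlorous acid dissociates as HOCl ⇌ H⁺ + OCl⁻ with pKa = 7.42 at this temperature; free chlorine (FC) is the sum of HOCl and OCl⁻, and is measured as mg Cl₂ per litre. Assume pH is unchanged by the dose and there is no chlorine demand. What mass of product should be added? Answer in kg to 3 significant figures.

1.80 kg

[OCl⁻]/[HOCl] = 10^(pH − pKa) = 10^(7.94 − 7.42) = 3.311; fraction as HOCl = 1/(1 + 3.311) = 0.2319.
Free chlorine required for 1.84 ppm HOCl: 1.84 / 0.2319 = 7.933 ppm.
FC to add: 7.933 − 0.3 = 7.633 mg/L as Cl₂.
Cl₂ equivalent: 7.633 mg/L × 210,000 L = 1603 g.
Product at 89.0% available Cl: 1603 / 0.89 = 1801 g.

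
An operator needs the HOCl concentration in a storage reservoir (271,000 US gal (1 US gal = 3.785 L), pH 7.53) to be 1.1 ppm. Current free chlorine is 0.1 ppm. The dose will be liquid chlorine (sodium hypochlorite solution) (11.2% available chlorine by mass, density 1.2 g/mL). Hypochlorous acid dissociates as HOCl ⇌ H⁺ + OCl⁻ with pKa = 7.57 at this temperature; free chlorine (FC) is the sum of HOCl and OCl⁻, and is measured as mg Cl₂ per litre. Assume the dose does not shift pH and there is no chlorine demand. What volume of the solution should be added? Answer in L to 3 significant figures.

Volume: 271,000 US gal × 3.785 L/gal = 1,025,735 L.
[OCl⁻]/[HOCl] = 10^(pH − pKa) = 10^(7.53 − 7.57) = 0.912; fraction as HOCl = 1/(1 + 0.912) = 0.523.
Free chlorine required for 1.1 ppm HOCl: 1.1 / 0.523 = 2.103 ppm.
FC to add: 2.103 − 0.1 = 2.003 mg/L as Cl₂.
Cl₂ equivalent: 2.003 mg/L × 1,025,735 L = 2055 g.
Product at 11.2% available Cl: 2055 / 0.112 = 18,350 g.
Volume: 18,350 g ÷ 1.2 g/mL = 15,290 mL.

15.3 L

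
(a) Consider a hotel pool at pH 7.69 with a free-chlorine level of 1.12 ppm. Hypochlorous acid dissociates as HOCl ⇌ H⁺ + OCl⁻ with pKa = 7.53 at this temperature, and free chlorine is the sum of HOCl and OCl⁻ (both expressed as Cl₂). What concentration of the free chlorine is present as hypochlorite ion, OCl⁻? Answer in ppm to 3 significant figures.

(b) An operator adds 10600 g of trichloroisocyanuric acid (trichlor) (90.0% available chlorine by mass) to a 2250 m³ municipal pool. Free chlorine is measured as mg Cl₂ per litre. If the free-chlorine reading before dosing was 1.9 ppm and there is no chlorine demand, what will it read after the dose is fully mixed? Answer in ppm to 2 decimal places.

(a) 0.662 ppm; (b) 6.14 ppm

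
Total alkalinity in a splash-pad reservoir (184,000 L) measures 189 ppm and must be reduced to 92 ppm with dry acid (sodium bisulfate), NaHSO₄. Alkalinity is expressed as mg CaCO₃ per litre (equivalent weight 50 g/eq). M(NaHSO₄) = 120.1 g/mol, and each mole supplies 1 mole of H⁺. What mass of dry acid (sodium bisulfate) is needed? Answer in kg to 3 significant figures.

42.9 kg

Alkalinity to neutralize: (189 − 92) = 97 mg/L as CaCO₃ × 184,000 L = 17,850 g as CaCO₃.
Equivalents of H⁺ required: 17,850 ÷ 50 g/eq = 357 eq = 357 mol NaHSO₄.
Mass of NaHSO₄: 357 × 120.1 = 42,870 g.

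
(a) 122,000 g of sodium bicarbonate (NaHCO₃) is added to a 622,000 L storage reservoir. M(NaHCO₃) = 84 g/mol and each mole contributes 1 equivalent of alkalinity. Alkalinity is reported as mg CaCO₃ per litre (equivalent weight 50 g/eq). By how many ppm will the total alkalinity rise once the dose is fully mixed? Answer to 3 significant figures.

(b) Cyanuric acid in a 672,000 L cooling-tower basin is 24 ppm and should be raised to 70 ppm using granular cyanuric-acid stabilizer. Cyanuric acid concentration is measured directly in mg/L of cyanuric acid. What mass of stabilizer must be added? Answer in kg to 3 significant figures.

(a) 117 ppm; (b) 30.9 kg

(a) Moles of NaHCO₃: 122,000 g ÷ 84 g/mol = 1452 mol → 1452 eq of alkalinity.
(a) As CaCO₃: 1452 eq × 50 g/eq = 72,620 g.
(a) Rise: 72,620 g / 622,000 L × 1000 = 116.8 mg/L.

(b) CYA to add: (70 − 24) = 46 mg/L × 672,000 L = 30,910 g cyanuric acid.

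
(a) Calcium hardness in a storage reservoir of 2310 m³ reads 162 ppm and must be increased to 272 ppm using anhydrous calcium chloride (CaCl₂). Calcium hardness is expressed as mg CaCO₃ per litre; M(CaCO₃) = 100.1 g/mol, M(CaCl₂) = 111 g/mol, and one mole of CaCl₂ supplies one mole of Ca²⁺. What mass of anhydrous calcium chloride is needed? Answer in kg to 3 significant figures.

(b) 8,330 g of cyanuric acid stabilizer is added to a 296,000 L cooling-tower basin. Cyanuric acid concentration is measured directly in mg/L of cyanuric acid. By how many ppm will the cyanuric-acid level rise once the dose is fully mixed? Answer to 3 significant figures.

(a) 282 kg; (b) 28.1 ppm

(a) Volume: 2310 m³ = 2,310,000 L.
(a) Hardness to add: (272 − 162) = 110 mg/L as CaCO₃ × 2,310,000 L = 254,100 g as CaCO₃.
(a) Moles of Ca²⁺ (1 mol Ca²⁺ ≡ 1 mol CaCO₃): 254,100 / 100.1 g/mol = 2538 mol.
(a) Mass of CaCl₂: 2538 × 111 = 281,800 g.

(b) Rise: 8,330 g / 296,000 L × 1000 = 28.14 mg/L.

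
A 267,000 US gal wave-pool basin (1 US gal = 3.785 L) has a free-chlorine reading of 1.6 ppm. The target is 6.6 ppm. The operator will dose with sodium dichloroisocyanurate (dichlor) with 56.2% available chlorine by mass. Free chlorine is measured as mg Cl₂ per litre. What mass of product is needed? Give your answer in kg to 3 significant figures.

8.99 kg

Volume: 267,000 US gal × 3.785 L/gal = 1,010,595 L.
Chlorine deficit: 6.6 − 1.6 = 5 ppm = 5 mg/L as Cl₂.
Cl₂ equivalent needed: 5 mg/L × 1,010,595 L = 5,053,000 mg = 5053 g.
Product at 56.2% available chlorine: 5053 / 0.562 = 8991 g.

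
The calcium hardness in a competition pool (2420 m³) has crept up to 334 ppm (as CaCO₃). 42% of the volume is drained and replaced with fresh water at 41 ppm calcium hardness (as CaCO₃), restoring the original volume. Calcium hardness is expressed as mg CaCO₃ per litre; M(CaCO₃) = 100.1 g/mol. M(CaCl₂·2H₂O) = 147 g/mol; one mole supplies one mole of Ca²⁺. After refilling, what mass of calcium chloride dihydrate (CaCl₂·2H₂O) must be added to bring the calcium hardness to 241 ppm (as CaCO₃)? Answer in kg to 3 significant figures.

107 kg

Volume: 2420 m³ = 2,420,000 L.
After draining 42% and refilling: 334 × 0.58 + 41 × 0.42 = 210.94 ppm.
Deficit to target: 241 − 210.94 = 30.06 mg/L.
As CaCO₃: 30.06 mg/L × 2,420,000 L = 72,750 g; ÷ 100.1 = 726.7 mol Ca²⁺.
Mass: 726.7 × 147 = 106,800 g.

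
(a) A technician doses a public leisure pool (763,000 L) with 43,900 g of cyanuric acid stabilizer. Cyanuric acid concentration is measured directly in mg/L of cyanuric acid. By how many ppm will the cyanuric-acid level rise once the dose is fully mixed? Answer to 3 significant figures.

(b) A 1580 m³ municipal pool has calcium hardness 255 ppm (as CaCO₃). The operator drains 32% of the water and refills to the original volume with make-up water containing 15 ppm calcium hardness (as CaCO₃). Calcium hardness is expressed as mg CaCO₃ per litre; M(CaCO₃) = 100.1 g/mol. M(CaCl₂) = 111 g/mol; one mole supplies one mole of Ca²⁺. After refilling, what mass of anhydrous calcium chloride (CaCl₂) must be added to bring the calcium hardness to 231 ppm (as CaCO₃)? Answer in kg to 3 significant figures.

(a) Rise: 43,900 g / 763,000 L × 1000 = 57.54 mg/L.

(b) Volume: 1580 m³ = 1,580,000 L.
(b) After draining 32% and refilling: 255 × 0.68 + 15 × 0.32 = 178.2 ppm.
(b) Deficit to target: 231 − 178.2 = 52.8 mg/L.
(b) As CaCO₃: 52.8 mg/L × 1,580,000 L = 83,420 g; ÷ 100.1 = 833.4 mol Ca²⁺.
(b) Mass: 833.4 × 111 = 92,510 g.

(a) 57.5 ppm; (b) 92.5 kg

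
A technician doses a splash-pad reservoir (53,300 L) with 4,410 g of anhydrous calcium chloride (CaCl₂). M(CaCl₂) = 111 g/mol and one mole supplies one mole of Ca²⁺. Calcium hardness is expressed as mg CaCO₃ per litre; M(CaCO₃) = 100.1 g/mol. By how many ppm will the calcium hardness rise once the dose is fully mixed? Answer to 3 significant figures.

74.6 ppm

Moles of Ca²⁺: 4,410 g ÷ 111 g/mol = 39.73 mol.
As CaCO₃: 39.73 mol × 100.1 g/mol = 3977 g.
Rise: 3977 g / 53,300 L × 1000 = 74.61 mg/L.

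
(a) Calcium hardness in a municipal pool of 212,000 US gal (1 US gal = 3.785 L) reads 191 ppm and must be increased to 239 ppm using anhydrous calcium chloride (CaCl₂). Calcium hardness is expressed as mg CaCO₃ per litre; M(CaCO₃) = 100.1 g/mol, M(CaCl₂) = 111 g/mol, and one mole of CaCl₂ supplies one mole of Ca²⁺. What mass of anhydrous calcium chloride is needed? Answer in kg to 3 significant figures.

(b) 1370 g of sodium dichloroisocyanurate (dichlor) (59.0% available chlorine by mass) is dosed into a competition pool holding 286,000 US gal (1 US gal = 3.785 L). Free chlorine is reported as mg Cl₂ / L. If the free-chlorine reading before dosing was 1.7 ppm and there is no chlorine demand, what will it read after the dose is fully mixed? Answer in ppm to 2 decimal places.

(a) 42.7 kg; (b) 2.45 ppm

(a) Volume: 212,000 US gal × 3.785 L/gal = 802,420 L.
(a) Hardness to add: (239 − 191) = 48 mg/L as CaCO₃ × 802,420 L = 38,520 g as CaCO₃.
(a) Moles of Ca²⁺ (1 mol Ca²⁺ ≡ 1 mol CaCO₃): 38,520 / 100.1 g/mol = 384.8 mol.
(a) Mass of CaCl₂: 384.8 × 111 = 42,710 g.

(b) Volume: 286,000 US gal × 3.785 L/gal = 1,082,510 L.
(b) Available chlorine delivered: 1370 g × 0.59 = 808.3 g as Cl₂.
(b) Concentration rise: 808.3 g / 1,082,510 L = 0.7467 mg/L = 0.75 ppm.
(b) Final FC: 1.7 + 0.75 = 2.45 ppm.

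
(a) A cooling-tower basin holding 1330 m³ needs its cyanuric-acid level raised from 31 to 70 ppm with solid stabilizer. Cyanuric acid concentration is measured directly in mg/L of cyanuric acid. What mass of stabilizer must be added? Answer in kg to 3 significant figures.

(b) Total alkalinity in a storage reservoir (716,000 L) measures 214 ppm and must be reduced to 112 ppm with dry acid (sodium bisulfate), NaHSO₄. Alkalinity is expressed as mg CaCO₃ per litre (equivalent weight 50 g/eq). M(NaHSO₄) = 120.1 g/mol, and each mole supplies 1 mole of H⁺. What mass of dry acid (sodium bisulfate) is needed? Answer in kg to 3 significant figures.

(a) Volume: 1330 m³ = 1,330,000 L.
(a) CYA to add: (70 − 31) = 39 mg/L × 1,330,000 L = 51,870 g cyanuric acid.

(b) Alkalinity to neutralize: (214 − 112) = 102 mg/L as CaCO₃ × 716,000 L = 73,030 g as CaCO₃.
(b) Equivalents of H⁺ required: 73,030 ÷ 50 g/eq = 1461 eq = 1461 mol NaHSO₄.
(b) Mass of NaHSO₄: 1461 × 120.1 = 175,400 g.

(a) 51.9 kg; (b) 175 kg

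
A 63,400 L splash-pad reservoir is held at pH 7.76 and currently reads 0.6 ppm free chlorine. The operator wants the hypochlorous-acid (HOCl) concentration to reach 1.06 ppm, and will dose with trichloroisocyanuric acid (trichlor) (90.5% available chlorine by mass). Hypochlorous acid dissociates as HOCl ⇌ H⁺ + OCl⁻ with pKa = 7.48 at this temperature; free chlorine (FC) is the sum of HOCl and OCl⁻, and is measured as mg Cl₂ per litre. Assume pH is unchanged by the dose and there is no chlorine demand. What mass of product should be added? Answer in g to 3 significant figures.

[OCl⁻]/[HOCl] = 10^(pH − pKa) = 10^(7.76 − 7.48) = 1.905; fraction as HOCl = 1/(1 + 1.905) = 0.3442.
Free chlorine required for 1.06 ppm HOCl: 1.06 / 0.3442 = 3.08 ppm.
FC to add: 3.08 − 0.6 = 2.48 mg/L as Cl₂.
Cl₂ equivalent: 2.48 mg/L × 63,400 L = 157.2 g.
Product at 90.5% available Cl: 157.2 / 0.905 = 173.7 g.

174 g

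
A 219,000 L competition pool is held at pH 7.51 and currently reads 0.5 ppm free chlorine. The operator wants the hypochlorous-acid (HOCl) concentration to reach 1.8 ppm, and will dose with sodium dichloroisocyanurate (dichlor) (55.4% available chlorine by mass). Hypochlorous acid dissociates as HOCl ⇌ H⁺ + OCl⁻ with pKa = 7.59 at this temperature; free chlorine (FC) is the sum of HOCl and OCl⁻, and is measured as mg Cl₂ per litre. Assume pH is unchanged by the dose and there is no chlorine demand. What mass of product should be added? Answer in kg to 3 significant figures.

[OCl⁻]/[HOCl] = 10^(pH − pKa) = 10^(7.51 − 7.59) = 0.8318; fraction as HOCl = 1/(1 + 0.8318) = 0.5459.
Free chlorine required for 1.8 ppm HOCl: 1.8 / 0.5459 = 3.297 ppm.
FC to add: 3.297 − 0.5 = 2.797 mg/L as Cl₂.
Cl₂ equivalent: 2.797 mg/L × 219,000 L = 612.6 g.
Product at 55.4% available Cl: 612.6 / 0.554 = 1106 g.

1.11 kg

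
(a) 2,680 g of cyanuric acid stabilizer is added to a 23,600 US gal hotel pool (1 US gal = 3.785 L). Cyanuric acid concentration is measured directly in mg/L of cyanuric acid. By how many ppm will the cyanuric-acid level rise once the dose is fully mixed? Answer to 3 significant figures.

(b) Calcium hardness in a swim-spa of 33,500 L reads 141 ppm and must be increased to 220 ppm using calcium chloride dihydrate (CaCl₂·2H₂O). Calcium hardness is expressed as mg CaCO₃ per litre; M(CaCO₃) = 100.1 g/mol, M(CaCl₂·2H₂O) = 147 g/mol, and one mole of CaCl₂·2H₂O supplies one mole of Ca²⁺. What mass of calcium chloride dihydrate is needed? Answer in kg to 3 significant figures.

(a) 30.0 ppm; (b) 3.89 kg

(a) Volume: 23,600 US gal × 3.785 L/gal = 89,326 L.
(a) Rise: 2,680 g / 89,326 L × 1000 = 30 mg/L.

(b) Hardness to add: (220 − 141) = 79 mg/L as CaCO₃ × 33,500 L = 2646 g as CaCO₃.
(b) Moles of Ca²⁺ (1 mol Ca²⁺ ≡ 1 mol CaCO₃): 2646 / 100.1 g/mol = 26.44 mol.
(b) Mass of CaCl₂·2H₂O: 26.44 × 147 = 3886 g.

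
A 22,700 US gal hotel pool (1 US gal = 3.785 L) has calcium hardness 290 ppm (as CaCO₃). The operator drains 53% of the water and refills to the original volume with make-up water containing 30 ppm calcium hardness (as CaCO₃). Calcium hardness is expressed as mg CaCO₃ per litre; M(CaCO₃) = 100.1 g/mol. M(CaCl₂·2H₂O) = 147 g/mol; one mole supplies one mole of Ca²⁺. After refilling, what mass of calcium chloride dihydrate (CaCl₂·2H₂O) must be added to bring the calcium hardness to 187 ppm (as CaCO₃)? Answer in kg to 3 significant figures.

4.39 kg

Volume: 22,700 US gal × 3.785 L/gal = 85,920 L.
After draining 53% and refilling: 290 × 0.47 + 30 × 0.53 = 152.2 ppm.
Deficit to target: 187 − 152.2 = 34.8 mg/L.
As CaCO₃: 34.8 mg/L × 85,920 L = 2990 g; ÷ 100.1 = 29.87 mol Ca²⁺.
Mass: 29.87 × 147 = 4391 g.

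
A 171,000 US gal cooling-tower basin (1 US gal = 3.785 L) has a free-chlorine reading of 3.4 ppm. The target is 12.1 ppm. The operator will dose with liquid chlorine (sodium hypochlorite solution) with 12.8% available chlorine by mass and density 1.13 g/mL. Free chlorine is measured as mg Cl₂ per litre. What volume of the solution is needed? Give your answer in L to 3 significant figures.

38.9 L

Volume: 171,000 US gal × 3.785 L/gal = 647,235 L.
Chlorine deficit: 12.1 − 3.4 = 8.7 ppm = 8.7 mg/L as Cl₂.
Cl₂ equivalent needed: 8.7 mg/L × 647,235 L = 5,631,000 mg = 5631 g.
Product at 12.8% available chlorine: 5631 / 0.128 = 43,990 g.
Volume at density 1.13 g/mL: 43,990 g ÷ 1.13 g/mL = 38,930 mL.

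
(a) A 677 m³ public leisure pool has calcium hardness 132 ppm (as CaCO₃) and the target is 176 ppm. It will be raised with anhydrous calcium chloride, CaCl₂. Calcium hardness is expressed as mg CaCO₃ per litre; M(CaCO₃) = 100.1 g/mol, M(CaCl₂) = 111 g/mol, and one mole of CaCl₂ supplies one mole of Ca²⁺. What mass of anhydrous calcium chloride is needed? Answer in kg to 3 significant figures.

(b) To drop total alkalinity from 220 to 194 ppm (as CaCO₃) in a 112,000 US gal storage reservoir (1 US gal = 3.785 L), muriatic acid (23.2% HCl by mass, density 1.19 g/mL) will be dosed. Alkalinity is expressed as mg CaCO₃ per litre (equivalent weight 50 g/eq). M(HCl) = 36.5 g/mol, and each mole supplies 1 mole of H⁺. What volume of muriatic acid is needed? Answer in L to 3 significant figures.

(a) Volume: 677 m³ = 677,000 L.
(a) Hardness to add: (176 − 132) = 44 mg/L as CaCO₃ × 677,000 L = 29,790 g as CaCO₃.
(a) Moles of Ca²⁺ (1 mol Ca²⁺ ≡ 1 mol CaCO₃): 29,790 / 100.1 g/mol = 297.6 mol.
(a) Mass of CaCl₂: 297.6 × 111 = 33,030 g.

(b) Volume: 112,000 US gal × 3.785 L/gal = 423,920 L.
(b) Alkalinity to neutralize: (220 − 194) = 26 mg/L as CaCO₃ × 423,920 L = 11,020 g as CaCO₃.
(b) Equivalents of H⁺ required: 11,020 ÷ 50 g/eq = 220.4 eq = 220.4 mol HCl.
(b) Mass of HCl: 220.4 × 36.5 = 8046 g.
(b) Mass of 23.2% solution: 8046 / 0.232 = 34,680 g.
(b) Volume: 34,680 g ÷ 1.19 g/mL = 29,140 mL.

(a) 33.0 kg; (b) 29.1 L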